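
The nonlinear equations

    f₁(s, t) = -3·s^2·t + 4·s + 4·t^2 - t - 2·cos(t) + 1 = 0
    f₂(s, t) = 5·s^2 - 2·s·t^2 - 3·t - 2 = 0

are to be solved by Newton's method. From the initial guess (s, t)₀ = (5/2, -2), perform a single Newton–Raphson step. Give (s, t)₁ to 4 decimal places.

At (5/2, -2): F = (67.332294, 15.2500).
Jacobian J = [[-6·s·t + 4, -3·s^2 + 8·t + 2·sin(t) - 1], [10·s - 2·t^2, -4·s·t - 3]].
At the point, J = [[34.0000, -37.568595], [17.0000, 17.0000]] (det J = 1216.666113).
Solving J·Δ = −F gives Δ = (-1.4117, 0.5146).
Then the next iterate is (s, t)₁ = (1.0883, -1.4854).

(1.0883, -1.4854)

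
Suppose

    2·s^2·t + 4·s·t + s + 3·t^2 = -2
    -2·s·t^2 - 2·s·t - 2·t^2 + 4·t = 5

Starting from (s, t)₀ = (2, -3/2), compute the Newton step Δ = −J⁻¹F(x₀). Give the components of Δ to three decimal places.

At (2, -3/2): F = (-13.250, -18.500).
Jacobian J = [[4·s·t + 4·t + 1, 2·s^2 + 4·s + 6·t], [-2·t^2 - 2·t, -4·s·t - 2·s - 4·t + 4]].
At the point, J = [[-17.000, 7.000], [-1.500, 18.000]] (det J = -295.500).
Solving J·Δ = −F gives Δ = (-0.369, 0.997).

(-0.369, 0.997)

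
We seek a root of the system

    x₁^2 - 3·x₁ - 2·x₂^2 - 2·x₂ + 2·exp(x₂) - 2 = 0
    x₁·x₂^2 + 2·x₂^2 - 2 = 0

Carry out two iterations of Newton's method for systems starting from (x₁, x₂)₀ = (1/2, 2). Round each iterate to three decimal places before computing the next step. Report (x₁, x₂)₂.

(-0.381, 1.128)

At (1/2, 2): F = (-0.47189, 8.000).
Jacobian J = [[2·x₁ - 3, -4·x₂ + 2·exp(x₂) - 2], [x₂^2, 2·x₁·x₂ + 4·x₂]].
At the point, J = [[-2.000, 4.77811], [4.000, 10.000]] (det J = -39.11245).
Solving J·Δ = −F gives Δ = (-1.098, -0.361).
Then the next iterate is (x₁, x₂)₁ = (-0.598, 1.639).
Round to (-0.598, 1.639) and repeat: F = (1.80100, 1.76622), J = [[-4.196, 1.74403], [2.68632, 4.59576]].
Δ = (0.217, -0.511), so (x₁, x₂)₂ = (-0.381, 1.128).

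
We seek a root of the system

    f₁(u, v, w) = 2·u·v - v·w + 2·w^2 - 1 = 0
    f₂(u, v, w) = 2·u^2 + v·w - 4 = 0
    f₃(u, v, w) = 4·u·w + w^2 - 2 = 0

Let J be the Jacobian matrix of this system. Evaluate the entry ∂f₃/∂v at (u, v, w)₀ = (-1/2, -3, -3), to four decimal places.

∂f₃/∂v = 0.
At (-1/2, -3, -3) this is 0.0000.

0.0000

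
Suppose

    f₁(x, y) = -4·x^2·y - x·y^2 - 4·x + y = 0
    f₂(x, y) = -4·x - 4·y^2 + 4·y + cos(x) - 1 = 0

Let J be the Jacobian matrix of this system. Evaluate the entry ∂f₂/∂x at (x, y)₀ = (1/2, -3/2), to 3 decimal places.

∂f₂/∂x = -sin(x) - 4.
At (1/2, -3/2) this is -4.479.

-4.479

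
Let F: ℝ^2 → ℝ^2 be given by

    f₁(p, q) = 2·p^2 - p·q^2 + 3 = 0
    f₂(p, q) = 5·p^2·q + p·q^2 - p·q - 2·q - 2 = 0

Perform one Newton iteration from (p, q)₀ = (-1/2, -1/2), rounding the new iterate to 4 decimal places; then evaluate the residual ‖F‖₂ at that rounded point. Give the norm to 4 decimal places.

At (-1/2, -1/2): F = (3.6250, -2.0000).
Jacobian J = [[4·p - q^2, -2·p·q], [10·p·q + q^2 - q, 5·p^2 + 2·p·q - p - 2]].
At the point, J = [[-2.2500, -0.5000], [3.2500, 0.2500]] (det J = 1.0625).
Solving J·Δ = −F gives Δ = (0.0882, 6.8529).
Then the next iterate is (p, q)₁ = (-0.4118, 6.3529).
Re-evaluating at (-0.4118, 6.3529): F = (19.959134, -23.323052), so ‖F‖₂ = 30.6974.

30.6974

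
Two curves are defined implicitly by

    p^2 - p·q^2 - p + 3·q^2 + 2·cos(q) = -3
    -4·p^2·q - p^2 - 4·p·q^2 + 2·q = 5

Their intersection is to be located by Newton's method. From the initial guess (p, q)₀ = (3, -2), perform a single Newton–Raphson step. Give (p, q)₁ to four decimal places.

At (3, -2): F = (8.167706, 6.0000).
Jacobian J = [[2·p - q^2 - 1, -2·p·q + 6·q - 2·sin(q)], [-8·p·q - 2·p - 4·q^2, -4·p^2 - 8·p·q + 2]].
At the point, J = [[1.0000, 1.818595], [26.0000, 14.0000]] (det J = -33.283466).
Solving J·Δ = −F gives Δ = (3.1077, -6.2001).
Then the next iterate is (p, q)₁ = (6.1077, -8.2001).

(6.1077, -8.2001)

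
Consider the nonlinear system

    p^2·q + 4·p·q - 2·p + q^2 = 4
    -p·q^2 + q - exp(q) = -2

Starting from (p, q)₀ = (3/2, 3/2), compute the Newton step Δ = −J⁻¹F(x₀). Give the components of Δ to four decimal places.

(-0.2786, -0.4673)

At (3/2, 3/2): F = (7.6250, -4.356689).
Jacobian J = [[2·p·q + 4·q - 2, p^2 + 4·p + 2·q], [-q^2, -2·p·q - exp(q) + 1]].
At the point, J = [[8.5000, 11.2500], [-2.2500, -7.981689]] (det J = -42.531857).
Solving J·Δ = −F gives Δ = (-0.2786, -0.4673).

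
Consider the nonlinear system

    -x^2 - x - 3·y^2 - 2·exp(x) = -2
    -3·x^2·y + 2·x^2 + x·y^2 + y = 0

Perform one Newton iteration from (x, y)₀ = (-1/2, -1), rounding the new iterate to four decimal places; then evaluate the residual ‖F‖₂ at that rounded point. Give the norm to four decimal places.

0.3422

At (-1/2, -1): F = (-1.963061, -0.2500).
Jacobian J = [[-2·x - 2·exp(x) - 1, -6·y], [-6·x·y + 4·x + y^2, -3·x^2 + 2·x·y + 1]].
At the point, J = [[-1.213061, 6.0000], [-4.0000, 1.2500]] (det J = 22.483673).
Solving J·Δ = −F gives Δ = (0.0424, 0.3358).
Then the next iterate is (x, y)₁ = (-0.4576, -0.6642).
Re-evaluating at (-0.4576, -0.6642): F = (-0.340884, -0.030034), so ‖F‖₂ = 0.3422.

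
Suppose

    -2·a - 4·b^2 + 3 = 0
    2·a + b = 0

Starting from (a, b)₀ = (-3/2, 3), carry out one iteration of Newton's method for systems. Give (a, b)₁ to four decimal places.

(-0.8478, 1.6957)

At (-3/2, 3): F = (-30.0000, 0.0000).
Jacobian J = [[-2, -8·b], [2, 1]].
At the point, J = [[-2.0000, -24.0000], [2.0000, 1.0000]] (det J = 46.0000).
Solving J·Δ = −F gives Δ = (0.6522, -1.3043).
Then the next iterate is (a, b)₁ = (-0.8478, 1.6957).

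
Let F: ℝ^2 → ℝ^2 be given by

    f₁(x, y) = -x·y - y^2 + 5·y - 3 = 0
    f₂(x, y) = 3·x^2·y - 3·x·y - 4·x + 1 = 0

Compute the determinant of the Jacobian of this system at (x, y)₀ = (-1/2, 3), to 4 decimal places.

J = [[-y, -x - 2·y + 5], [6·x·y - 3·y - 4, 3·x^2 - 3·x]].
At the point, J = [[-3.0000, -0.5000], [-22.0000, 2.2500]].
det J = -17.7500.

-17.7500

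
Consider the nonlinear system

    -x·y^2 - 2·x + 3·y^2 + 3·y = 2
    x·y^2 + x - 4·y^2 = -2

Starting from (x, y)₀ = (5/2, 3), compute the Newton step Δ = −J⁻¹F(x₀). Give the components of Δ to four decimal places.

At (5/2, 3): F = (6.5000, -9.0000).
Jacobian J = [[-y^2 - 2, -2·x·y + 6·y + 3], [y^2 + 1, 2·x·y - 8·y]].
At the point, J = [[-11.0000, 6.0000], [10.0000, -9.0000]] (det J = 39.0000).
Solving J·Δ = −F gives Δ = (0.1154, -0.8718).

(0.1154, -0.8718)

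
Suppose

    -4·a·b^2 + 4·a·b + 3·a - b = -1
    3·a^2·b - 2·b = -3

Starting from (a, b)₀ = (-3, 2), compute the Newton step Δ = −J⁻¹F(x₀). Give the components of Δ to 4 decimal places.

At (-3, 2): F = (14.0000, 53.0000).
Jacobian J = [[-4·b^2 + 4·b + 3, -8·a·b + 4·a - 1], [6·a·b, 3·a^2 - 2]].
At the point, J = [[-5.0000, 35.0000], [-36.0000, 25.0000]] (det J = 1135.0000).
Solving J·Δ = −F gives Δ = (1.3260, -0.2106).

(1.3260, -0.2106)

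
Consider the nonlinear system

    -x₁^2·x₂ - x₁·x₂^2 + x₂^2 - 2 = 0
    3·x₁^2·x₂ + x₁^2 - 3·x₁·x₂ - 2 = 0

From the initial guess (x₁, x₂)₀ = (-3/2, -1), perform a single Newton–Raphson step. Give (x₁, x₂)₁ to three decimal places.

(0.910, -1.951)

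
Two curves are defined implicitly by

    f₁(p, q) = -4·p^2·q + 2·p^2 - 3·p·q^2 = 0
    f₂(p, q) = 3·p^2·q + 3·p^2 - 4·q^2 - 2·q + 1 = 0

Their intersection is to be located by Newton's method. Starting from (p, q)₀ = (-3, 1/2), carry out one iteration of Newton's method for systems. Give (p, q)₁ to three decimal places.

At (-3, 1/2): F = (2.250, 39.500).
Jacobian J = [[-8·p·q + 4·p - 3·q^2, -4·p^2 - 6·p·q], [6·p·q + 6·p, 3·p^2 - 8·q - 2]].
At the point, J = [[-0.750, -27.000], [-27.000, 21.000]] (det J = -744.750).
Solving J·Δ = −F gives Δ = (1.495, 0.042).
Then the next iterate is (p, q)₁ = (-1.505, 0.542).

(-1.505, 0.542)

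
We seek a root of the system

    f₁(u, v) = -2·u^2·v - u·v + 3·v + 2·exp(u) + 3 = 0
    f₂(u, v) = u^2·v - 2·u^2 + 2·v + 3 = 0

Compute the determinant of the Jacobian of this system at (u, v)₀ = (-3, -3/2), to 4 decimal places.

J = [[-4·u·v - v + 2·exp(u), -2·u^2 - u + 3], [2·u·v - 4·u, u^2 + 2]].
At the point, J = [[-16.400426, -12.0000], [21.0000, 11.0000]].
det J = 71.5953.

71.5953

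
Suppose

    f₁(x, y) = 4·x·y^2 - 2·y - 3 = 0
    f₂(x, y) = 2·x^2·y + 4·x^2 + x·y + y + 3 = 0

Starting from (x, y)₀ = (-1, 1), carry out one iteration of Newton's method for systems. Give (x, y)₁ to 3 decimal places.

(-0.294, 0.382)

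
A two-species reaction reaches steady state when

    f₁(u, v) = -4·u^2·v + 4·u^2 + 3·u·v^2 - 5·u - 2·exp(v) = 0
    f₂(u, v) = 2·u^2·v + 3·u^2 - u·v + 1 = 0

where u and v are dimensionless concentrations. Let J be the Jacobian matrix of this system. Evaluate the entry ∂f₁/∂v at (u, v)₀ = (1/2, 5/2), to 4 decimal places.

-17.8650

∂f₁/∂v = -4·u^2 + 6·u·v - 2·exp(v).
At (1/2, 5/2) this is -17.8650.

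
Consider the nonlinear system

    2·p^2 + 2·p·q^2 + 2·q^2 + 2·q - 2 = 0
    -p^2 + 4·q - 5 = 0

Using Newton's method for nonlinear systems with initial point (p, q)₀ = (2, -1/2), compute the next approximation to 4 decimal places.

At (2, -1/2): F = (6.5000, -11.0000).
Jacobian J = [[4·p + 2·q^2, 4·p·q + 4·q + 2], [-2·p, 4]].
At the point, J = [[8.5000, -4.0000], [-4.0000, 4.0000]] (det J = 18.0000).
Solving J·Δ = −F gives Δ = (1.0000, 3.7500).
Then the next iterate is (p, q)₁ = (3.0000, 3.2500).

(3.0000, 3.2500)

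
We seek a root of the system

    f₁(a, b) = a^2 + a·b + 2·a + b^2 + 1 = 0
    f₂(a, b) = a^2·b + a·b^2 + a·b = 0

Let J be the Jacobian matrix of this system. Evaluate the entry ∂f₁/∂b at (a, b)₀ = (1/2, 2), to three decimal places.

∂f₁/∂b = a + 2·b.
At (1/2, 2) this is 4.500.

4.500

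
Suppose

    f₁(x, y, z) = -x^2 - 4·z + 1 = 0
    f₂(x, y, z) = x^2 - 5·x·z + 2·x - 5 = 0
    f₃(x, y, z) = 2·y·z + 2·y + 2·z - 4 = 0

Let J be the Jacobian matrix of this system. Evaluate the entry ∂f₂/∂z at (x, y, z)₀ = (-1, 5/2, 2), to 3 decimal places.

5.000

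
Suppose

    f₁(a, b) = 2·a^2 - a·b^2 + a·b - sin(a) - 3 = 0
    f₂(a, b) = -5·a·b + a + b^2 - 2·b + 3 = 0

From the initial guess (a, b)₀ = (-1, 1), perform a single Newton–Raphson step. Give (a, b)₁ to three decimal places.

At (-1, 1): F = (-0.15853, 6.000).
Jacobian J = [[4·a - b^2 + b - cos(a), -2·a·b + a], [-5·b + 1, -5·a + 2·b - 2]].
At the point, J = [[-4.54030, 1.000], [-4.000, 5.000]] (det J = -18.70151).
Solving J·Δ = −F gives Δ = (-0.363, -1.491).
Then the next iterate is (a, b)₁ = (-1.363, -0.491).

(-1.363, -0.491)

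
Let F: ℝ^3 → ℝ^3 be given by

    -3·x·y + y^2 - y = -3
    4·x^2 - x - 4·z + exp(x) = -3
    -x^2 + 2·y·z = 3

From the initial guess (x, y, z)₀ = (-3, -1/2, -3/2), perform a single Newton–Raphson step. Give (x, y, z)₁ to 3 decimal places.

(-1.227, -0.773, -0.545)

At (-3, -1/2, -3/2): F = (-0.750, 48.04979, -10.500).
Jacobian J = [[-3·y, -3·x + 2·y - 1, 0], [8·x + exp(x) - 1, 0, -4], [-2·x, 2·z, 2·y]].
At the point, J = [[1.500, 7.000, 0.000], [-24.95021, 0.000, -4.000], [6.000, -3.000, -1.000]] (det J = -360.65149).
Solving J·Δ = −F gives Δ = (1.773, -0.273, 0.955).
Then the next iterate is (x, y, z)₁ = (-1.227, -0.773, -0.545).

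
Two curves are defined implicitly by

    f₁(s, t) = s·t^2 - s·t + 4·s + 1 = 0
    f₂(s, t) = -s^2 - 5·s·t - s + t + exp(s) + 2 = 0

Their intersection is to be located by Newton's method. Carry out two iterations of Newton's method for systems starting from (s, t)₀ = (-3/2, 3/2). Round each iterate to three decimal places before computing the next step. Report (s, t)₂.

At (-3/2, 3/2): F = (-6.125, 14.22313).
Jacobian J = [[t^2 - t + 4, 2·s·t - s], [-2·s - 5·t + exp(s) - 1, -5·s + 1]].
At the point, J = [[4.750, -3.000], [-5.27687, 8.500]] (det J = 24.54439).
Solving J·Δ = −F gives Δ = (0.383, -1.436).
Then the next iterate is (s, t)₁ = (-1.117, 0.064).
Round to (-1.117, 0.064) and repeat: F = (-3.40109, 2.61801), J = [[3.94010, 0.97402], [1.24126, 6.585]].
Δ = (1.008, -0.588), so (s, t)₂ = (-0.109, -0.524).

(-0.109, -0.524)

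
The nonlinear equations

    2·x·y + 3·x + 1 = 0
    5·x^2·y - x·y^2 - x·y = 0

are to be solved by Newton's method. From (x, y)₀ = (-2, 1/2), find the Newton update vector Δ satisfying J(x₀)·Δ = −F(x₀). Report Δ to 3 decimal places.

(2.302, 0.552)

At (-2, 1/2): F = (-7.000, 11.500).
Jacobian J = [[2·y + 3, 2·x], [10·x·y - y^2 - y, 5·x^2 - 2·x·y - x]].
At the point, J = [[4.000, -4.000], [-10.750, 24.000]] (det J = 53.000).
Solving J·Δ = −F gives Δ = (2.302, 0.552).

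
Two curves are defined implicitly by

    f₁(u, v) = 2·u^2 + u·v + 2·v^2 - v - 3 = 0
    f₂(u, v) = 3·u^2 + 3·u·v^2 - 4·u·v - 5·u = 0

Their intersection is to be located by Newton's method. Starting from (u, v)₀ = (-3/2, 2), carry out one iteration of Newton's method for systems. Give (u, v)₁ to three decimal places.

At (-3/2, 2): F = (4.500, 8.250).
Jacobian J = [[4·u + v, u + 4·v - 1], [6·u + 3·v^2 - 4·v - 5, 6·u·v - 4·u]].
At the point, J = [[-4.000, 5.500], [-10.000, -12.000]] (det J = 103.000).
Solving J·Δ = −F gives Δ = (0.965, -0.117).
Then the next iterate is (u, v)₁ = (-0.535, 1.883).

(-0.535, 1.883)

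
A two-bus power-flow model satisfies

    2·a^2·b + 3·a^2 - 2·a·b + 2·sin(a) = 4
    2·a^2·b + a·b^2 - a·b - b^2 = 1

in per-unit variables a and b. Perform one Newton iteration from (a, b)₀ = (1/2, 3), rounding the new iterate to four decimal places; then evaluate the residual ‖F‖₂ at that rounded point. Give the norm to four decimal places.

34.6829

At (1/2, 3): F = (-3.791149, -5.5000).
Jacobian J = [[4·a·b + 6·a - 2·b + 2·cos(a), 2·a^2 - 2·a], [4·a·b + b^2 - b, 2·a^2 + 2·a·b - a - 2·b]].
At the point, J = [[4.755165, -0.5000], [12.0000, -3.0000]] (det J = -8.265495).
Solving J·Δ = −F gives Δ = (1.0433, 2.3399).
Then the next iterate is (a, b)₁ = (1.5433, 5.3399).
Re-evaluating at (1.5433, 5.3399): F = (14.099313, 31.687757), so ‖F‖₂ = 34.6829.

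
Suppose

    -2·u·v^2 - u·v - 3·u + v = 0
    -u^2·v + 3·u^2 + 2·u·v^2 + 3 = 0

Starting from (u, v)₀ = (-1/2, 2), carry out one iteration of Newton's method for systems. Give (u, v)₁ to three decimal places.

(1.410, 4.970)

At (-1/2, 2): F = (8.500, -0.750).
Jacobian J = [[-2·v^2 - v - 3, -4·u·v - u + 1], [-2·u·v + 6·u + 2·v^2, -u^2 + 4·u·v]].
At the point, J = [[-13.000, 5.500], [7.000, -4.250]] (det J = 16.750).
Solving J·Δ = −F gives Δ = (1.910, 2.970).
Then the next iterate is (u, v)₁ = (1.410, 4.970).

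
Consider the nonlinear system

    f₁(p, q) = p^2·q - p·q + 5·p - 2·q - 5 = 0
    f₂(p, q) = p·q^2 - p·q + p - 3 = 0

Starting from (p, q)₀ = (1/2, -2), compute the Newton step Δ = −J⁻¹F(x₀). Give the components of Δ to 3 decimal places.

At (1/2, -2): F = (2.000, 0.500).
Jacobian J = [[2·p·q - q + 5, p^2 - p - 2], [q^2 - q + 1, 2·p·q - p]].
At the point, J = [[5.000, -2.250], [7.000, -2.500]] (det J = 3.250).
Solving J·Δ = −F gives Δ = (1.192, 3.538).

(1.192, 3.538)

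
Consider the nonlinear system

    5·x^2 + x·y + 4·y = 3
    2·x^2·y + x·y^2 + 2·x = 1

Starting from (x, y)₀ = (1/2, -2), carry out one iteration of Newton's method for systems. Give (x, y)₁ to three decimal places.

(1.361, -0.185)

At (1/2, -2): F = (-10.750, 1.000).
Jacobian J = [[10·x + y, x + 4], [4·x·y + y^2 + 2, 2·x^2 + 2·x·y]].
At the point, J = [[3.000, 4.500], [2.000, -1.500]] (det J = -13.500).
Solving J·Δ = −F gives Δ = (0.861, 1.815).
Then the next iterate is (x, y)₁ = (1.361, -0.185).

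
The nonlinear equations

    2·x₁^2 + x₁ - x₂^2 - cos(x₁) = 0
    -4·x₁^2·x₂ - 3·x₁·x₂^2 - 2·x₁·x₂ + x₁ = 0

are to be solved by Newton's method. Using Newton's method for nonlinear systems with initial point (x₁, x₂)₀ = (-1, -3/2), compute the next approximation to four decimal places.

At (-1, -3/2): F = (-1.790302, 8.7500).
Jacobian J = [[4·x₁ + sin(x₁) + 1, -2·x₂], [-8·x₁·x₂ - 3·x₂^2 - 2·x₂ + 1, -4·x₁^2 - 6·x₁·x₂ - 2·x₁]].
At the point, J = [[-3.841471, 3.0000], [-14.7500, -11.0000]] (det J = 86.506181).
Solving J·Δ = −F gives Δ = (0.0758, 0.6938).
Then the next iterate is (x₁, x₂)₁ = (-0.9242, -0.8062).

(-0.9242, -0.8062)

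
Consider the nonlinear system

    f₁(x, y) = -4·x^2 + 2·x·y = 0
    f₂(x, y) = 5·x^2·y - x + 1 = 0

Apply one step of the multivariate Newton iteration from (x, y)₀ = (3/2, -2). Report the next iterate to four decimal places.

(0.3534, -3.1149)

At (3/2, -2): F = (-15.0000, -23.0000).
Jacobian J = [[-8·x + 2·y, 2·x], [10·x·y - 1, 5·x^2]].
At the point, J = [[-16.0000, 3.0000], [-31.0000, 11.2500]] (det J = -87.0000).
Solving J·Δ = −F gives Δ = (-1.1466, -1.1149).
Then the next iterate is (x, y)₁ = (0.3534, -3.1149).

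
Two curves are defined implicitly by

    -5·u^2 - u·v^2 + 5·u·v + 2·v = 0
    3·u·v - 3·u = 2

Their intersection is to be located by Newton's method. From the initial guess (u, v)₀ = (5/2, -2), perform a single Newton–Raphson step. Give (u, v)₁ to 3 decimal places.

(3.519, 2.490)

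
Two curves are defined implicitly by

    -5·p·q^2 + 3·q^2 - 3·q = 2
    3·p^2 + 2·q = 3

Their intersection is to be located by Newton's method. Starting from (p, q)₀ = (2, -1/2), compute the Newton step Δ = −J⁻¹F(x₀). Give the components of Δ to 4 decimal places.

At (2, -1/2): F = (-2.2500, 8.0000).
Jacobian J = [[-5·q^2, -10·p·q + 6·q - 3], [6·p, 2]].
At the point, J = [[-1.2500, 4.0000], [12.0000, 2.0000]] (det J = -50.5000).
Solving J·Δ = −F gives Δ = (-0.7228, 0.3366).

(-0.7228, 0.3366)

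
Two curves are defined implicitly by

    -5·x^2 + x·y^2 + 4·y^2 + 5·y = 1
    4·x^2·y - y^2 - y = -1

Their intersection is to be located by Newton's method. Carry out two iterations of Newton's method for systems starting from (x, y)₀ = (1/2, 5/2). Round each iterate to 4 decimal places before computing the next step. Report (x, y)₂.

(-0.0304, 0.4206)

At (1/2, 5/2): F = (38.3750, -5.2500).
Jacobian J = [[-10·x + y^2, 2·x·y + 8·y + 5], [8·x·y, 4·x^2 - 2·y - 1]].
At the point, J = [[1.2500, 27.5000], [10.0000, -5.0000]] (det J = -281.2500).
Solving J·Δ = −F gives Δ = (-0.1689, -1.3878).
Then the next iterate is (x, y)₁ = (0.3311, 1.1122).
Round to (0.3311, 1.1122) and repeat: F = (9.370386, -0.861479), J = [[-2.074011, 14.634099], [2.945995, -2.785891]].
Δ = (-0.3615, -0.6916), so (x, y)₂ = (-0.0304, 0.4206).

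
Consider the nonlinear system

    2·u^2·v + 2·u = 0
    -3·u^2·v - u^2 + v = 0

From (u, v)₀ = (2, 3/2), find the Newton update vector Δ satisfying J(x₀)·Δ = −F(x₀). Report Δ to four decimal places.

(0.5455, -2.9545)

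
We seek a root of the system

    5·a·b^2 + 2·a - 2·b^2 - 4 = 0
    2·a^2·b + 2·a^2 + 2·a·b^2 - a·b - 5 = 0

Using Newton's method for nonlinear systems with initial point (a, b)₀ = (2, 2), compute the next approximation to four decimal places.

(1.3950, 1.4160)

At (2, 2): F = (32.0000, 31.0000).
Jacobian J = [[5·b^2 + 2, 10·a·b - 4·b], [4·a·b + 4·a + 2·b^2 - b, 2·a^2 + 4·a·b - a]].
At the point, J = [[22.0000, 32.0000], [30.0000, 22.0000]] (det J = -476.0000).
Solving J·Δ = −F gives Δ = (-0.6050, -0.5840).
Then the next iterate is (a, b)₁ = (1.3950, 1.4160).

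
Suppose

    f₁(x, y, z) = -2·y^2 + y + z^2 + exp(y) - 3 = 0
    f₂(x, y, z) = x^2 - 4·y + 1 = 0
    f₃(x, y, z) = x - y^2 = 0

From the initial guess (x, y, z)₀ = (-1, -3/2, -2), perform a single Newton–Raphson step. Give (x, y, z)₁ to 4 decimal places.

At (-1, -3/2, -2): F = (-4.776870, 8.0000, -3.2500).
Jacobian J = [[0, -4·y + exp(y) + 1, 2·z], [2·x, -4, 0], [1, -2·y, 0]].
At the point, J = [[0.0000, 7.223130, -4.0000], [-2.0000, -4.0000, 0.0000], [1.0000, 3.0000, 0.0000]] (det J = 8.0000).
Solving J·Δ = −F gives Δ = (5.5000, -0.7500, -2.5486).
Then the next iterate is (x, y, z)₁ = (4.5000, -2.2500, -4.5486).

(4.5000, -2.2500, -4.5486)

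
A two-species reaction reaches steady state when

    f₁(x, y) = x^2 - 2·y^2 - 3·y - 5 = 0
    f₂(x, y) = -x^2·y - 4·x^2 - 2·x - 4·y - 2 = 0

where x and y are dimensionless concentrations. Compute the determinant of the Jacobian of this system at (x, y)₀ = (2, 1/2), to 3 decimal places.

J = [[2·x, -4·y - 3], [-2·x·y - 8·x - 2, -x^2 - 4]].
At the point, J = [[4.000, -5.000], [-20.000, -8.000]].
det J = -132.000.

-132.000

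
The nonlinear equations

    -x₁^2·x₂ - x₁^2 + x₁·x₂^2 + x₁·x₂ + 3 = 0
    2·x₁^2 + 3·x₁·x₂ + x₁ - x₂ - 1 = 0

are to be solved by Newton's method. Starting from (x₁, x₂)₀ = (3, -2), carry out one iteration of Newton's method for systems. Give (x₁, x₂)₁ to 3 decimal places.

(1.863, -1.505)

At (3, -2): F = (18.000, 4.000).
Jacobian J = [[-2·x₁·x₂ - 2·x₁ + x₂^2 + x₂, -x₁^2 + 2·x₁·x₂ + x₁], [4·x₁ + 3·x₂ + 1, 3·x₁ - 1]].
At the point, J = [[8.000, -18.000], [7.000, 8.000]] (det J = 190.000).
Solving J·Δ = −F gives Δ = (-1.137, 0.495).
Then the next iterate is (x₁, x₂)₁ = (1.863, -1.505).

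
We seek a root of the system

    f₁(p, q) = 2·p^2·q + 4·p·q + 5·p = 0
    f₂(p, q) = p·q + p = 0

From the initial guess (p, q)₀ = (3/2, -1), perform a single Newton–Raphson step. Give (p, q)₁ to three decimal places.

(0.900, -1.000)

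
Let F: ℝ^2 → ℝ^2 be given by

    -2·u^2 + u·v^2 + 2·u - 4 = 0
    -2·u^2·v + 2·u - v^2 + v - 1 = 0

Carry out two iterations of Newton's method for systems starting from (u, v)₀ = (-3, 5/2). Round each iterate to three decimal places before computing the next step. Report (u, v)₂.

(-6.264, -4.561)

At (-3, 5/2): F = (-46.750, -55.750).
Jacobian J = [[-4·u + v^2 + 2, 2·u·v], [-4·u·v + 2, -2·u^2 - 2·v + 1]].
At the point, J = [[20.250, -15.000], [32.000, -22.000]] (det J = 34.500).
Solving J·Δ = −F gives Δ = (-5.572, -10.639).
Then the next iterate is (u, v)₁ = (-8.572, -8.139).
Round to (-8.572, -8.139) and repeat: F = (-735.94012, 1103.56784), J = [[102.53132, 139.53502], [-277.07003, -129.68037]].
Δ = (2.308, 3.578), so (u, v)₂ = (-6.264, -4.561).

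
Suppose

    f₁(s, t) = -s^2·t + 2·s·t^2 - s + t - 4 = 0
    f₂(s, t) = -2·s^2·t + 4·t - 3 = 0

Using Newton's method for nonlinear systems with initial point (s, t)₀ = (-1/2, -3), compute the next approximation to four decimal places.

(-0.9413, 0.1006)

At (-1/2, -3): F = (-14.7500, -13.5000).
Jacobian J = [[-2·s·t + 2·t^2 - 1, -s^2 + 4·s·t + 1], [-4·s·t, -2·s^2 + 4]].
At the point, J = [[14.0000, 6.7500], [-6.0000, 3.5000]] (det J = 89.5000).
Solving J·Δ = −F gives Δ = (-0.4413, 3.1006).
Then the next iterate is (s, t)₁ = (-0.9413, 0.1006).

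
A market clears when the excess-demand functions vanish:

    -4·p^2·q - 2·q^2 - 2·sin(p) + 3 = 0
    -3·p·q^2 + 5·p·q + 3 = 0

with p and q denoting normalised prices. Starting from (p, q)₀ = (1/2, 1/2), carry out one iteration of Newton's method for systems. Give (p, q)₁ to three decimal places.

(-7.973, 11.453)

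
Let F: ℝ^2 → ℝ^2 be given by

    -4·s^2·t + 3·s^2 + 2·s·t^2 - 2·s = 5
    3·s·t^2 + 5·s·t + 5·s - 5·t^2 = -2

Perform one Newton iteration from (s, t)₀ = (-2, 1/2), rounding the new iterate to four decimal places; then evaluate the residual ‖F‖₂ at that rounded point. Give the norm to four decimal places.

3.9516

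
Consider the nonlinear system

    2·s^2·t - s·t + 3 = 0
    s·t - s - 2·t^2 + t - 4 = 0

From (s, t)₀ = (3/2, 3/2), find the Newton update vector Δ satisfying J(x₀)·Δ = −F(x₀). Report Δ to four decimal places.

(-0.2703, -1.8243)

At (3/2, 3/2): F = (7.5000, -6.2500).
Jacobian J = [[4·s·t - t, 2·s^2 - s], [t - 1, s - 4·t + 1]].
At the point, J = [[7.5000, 3.0000], [0.5000, -3.5000]] (det J = -27.7500).
Solving J·Δ = −F gives Δ = (-0.2703, -1.8243).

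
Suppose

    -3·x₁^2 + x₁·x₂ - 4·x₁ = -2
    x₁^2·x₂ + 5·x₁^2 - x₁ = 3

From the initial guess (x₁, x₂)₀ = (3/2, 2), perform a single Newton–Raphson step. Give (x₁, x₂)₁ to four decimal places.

At (3/2, 2): F = (-7.7500, 11.2500).
Jacobian J = [[-6·x₁ + x₂ - 4, x₁], [2·x₁·x₂ + 10·x₁ - 1, x₁^2]].
At the point, J = [[-11.0000, 1.5000], [20.0000, 2.2500]] (det J = -54.7500).
Solving J·Δ = −F gives Δ = (-0.6267, 0.5708).
Then the next iterate is (x₁, x₂)₁ = (0.8733, 2.5708).

(0.8733, 2.5708)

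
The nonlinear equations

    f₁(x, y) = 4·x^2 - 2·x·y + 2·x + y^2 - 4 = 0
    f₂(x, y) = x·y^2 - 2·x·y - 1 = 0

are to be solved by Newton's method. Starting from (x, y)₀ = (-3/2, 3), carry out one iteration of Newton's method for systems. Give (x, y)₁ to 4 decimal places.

(-0.4783, 2.5942)

At (-3/2, 3): F = (20.0000, -5.5000).
Jacobian J = [[8·x - 2·y + 2, -2·x + 2·y], [y^2 - 2·y, 2·x·y - 2·x]].
At the point, J = [[-16.0000, 9.0000], [3.0000, -6.0000]] (det J = 69.0000).
Solving J·Δ = −F gives Δ = (1.0217, -0.4058).
Then the next iterate is (x, y)₁ = (-0.4783, 2.5942).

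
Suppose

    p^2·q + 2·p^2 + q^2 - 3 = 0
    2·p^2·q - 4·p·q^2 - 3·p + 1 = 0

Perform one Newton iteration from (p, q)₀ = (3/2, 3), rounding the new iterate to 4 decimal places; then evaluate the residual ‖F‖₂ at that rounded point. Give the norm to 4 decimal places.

At (3/2, 3): F = (17.2500, -44.0000).
Jacobian J = [[2·p·q + 4·p, p^2 + 2·q], [4·p·q - 4·q^2 - 3, 2·p^2 - 8·p·q]].
At the point, J = [[15.0000, 8.2500], [-21.0000, -31.5000]] (det J = -299.2500).
Solving J·Δ = −F gives Δ = (-0.6028, -0.9950).
Then the next iterate is (p, q)₁ = (0.8972, 2.0050).
Re-evaluating at (0.8972, 2.0050): F = (4.243921, -12.890745), so ‖F‖₂ = 13.5714.

13.5714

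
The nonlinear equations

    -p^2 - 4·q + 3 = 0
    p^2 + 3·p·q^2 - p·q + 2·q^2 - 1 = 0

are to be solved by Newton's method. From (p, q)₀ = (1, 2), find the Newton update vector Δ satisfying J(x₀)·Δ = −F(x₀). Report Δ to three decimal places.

(4.200, -3.600)

At (1, 2): F = (-6.000, 18.000).
Jacobian J = [[-2·p, -4], [2·p + 3·q^2 - q, 6·p·q - p + 4·q]].
At the point, J = [[-2.000, -4.000], [12.000, 19.000]] (det J = 10.000).
Solving J·Δ = −F gives Δ = (4.200, -3.600).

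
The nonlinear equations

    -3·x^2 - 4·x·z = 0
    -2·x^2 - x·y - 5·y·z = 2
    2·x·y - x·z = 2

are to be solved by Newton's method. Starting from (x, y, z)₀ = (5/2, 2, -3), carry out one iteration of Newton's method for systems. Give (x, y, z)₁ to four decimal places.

At (5/2, 2, -3): F = (11.2500, 10.5000, 15.5000).
Jacobian J = [[-6·x - 4·z, 0, -4·x], [-4·x - y, -x - 5·z, -5·y], [2·y - z, 2·x, -x]].
At the point, J = [[-3.0000, 0.0000, -10.0000], [-12.0000, 12.5000, -10.0000], [7.0000, 5.0000, -2.5000]] (det J = 1418.7500).
Solving J·Δ = −F gives Δ = (-1.1443, -0.7639, 1.4683).
Then the next iterate is (x, y, z)₁ = (1.3557, 1.2361, -1.5317).

(1.3557, 1.2361, -1.5317)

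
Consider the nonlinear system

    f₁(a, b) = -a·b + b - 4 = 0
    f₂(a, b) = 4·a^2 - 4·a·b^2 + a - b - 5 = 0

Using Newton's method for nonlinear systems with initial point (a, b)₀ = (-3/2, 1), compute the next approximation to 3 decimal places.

At (-3/2, 1): F = (-1.500, 7.500).
Jacobian J = [[-b, -a + 1], [8·a - 4·b^2 + 1, -8·a·b - 1]].
At the point, J = [[-1.000, 2.500], [-15.000, 11.000]] (det J = 26.500).
Solving J·Δ = −F gives Δ = (1.330, 1.132).
Then the next iterate is (a, b)₁ = (-0.170, 2.132).

(-0.170, 2.132)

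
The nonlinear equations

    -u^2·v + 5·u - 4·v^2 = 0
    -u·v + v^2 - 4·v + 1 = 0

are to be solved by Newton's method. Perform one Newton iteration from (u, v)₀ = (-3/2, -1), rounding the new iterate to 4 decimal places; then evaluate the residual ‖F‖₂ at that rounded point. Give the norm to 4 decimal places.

At (-3/2, -1): F = (-9.2500, 4.5000).
Jacobian J = [[-2·u·v + 5, -u^2 - 8·v], [-v, -u + 2·v - 4]].
At the point, J = [[2.0000, 5.7500], [1.0000, -4.5000]] (det J = -14.7500).
Solving J·Δ = −F gives Δ = (1.0678, 1.2373).
Then the next iterate is (u, v)₁ = (-0.4322, 0.2373).
Re-evaluating at (-0.4322, 0.2373): F = (-2.430572, 0.209672), so ‖F‖₂ = 2.4396.

2.4396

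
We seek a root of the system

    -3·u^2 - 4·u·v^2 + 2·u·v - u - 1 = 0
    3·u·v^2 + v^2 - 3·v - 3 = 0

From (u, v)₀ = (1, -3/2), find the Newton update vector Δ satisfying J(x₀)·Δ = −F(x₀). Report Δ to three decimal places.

(-0.567, 0.445)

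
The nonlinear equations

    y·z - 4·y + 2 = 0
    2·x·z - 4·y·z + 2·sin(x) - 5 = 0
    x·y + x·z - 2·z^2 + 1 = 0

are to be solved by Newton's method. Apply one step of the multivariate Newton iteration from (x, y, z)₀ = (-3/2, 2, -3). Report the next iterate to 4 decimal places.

(-2.1483, 0.6341, -1.7807)

At (-3/2, 2, -3): F = (-12.0000, 26.005010, -15.5000).
Jacobian J = [[0, z - 4, y], [2·z + 2·cos(x), -4·z, 2·x - 4·y], [y + z, x, x - 4·z]].
At the point, J = [[0.0000, -7.0000, 2.0000], [-5.858526, 12.0000, -11.0000], [-1.0000, -1.5000, 10.5000]] (det J = -466.026055).
Solving J·Δ = −F gives Δ = (-0.6483, -1.3659, 1.2193).
Then the next iterate is (x, y, z)₁ = (-2.1483, 0.6341, -1.7807).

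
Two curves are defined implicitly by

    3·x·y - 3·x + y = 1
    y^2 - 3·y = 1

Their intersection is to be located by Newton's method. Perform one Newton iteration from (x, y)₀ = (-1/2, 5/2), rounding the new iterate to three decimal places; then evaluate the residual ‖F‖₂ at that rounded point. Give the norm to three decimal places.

At (-1/2, 5/2): F = (-0.750, -2.250).
Jacobian J = [[3·y - 3, 3·x + 1], [0, 2·y - 3]].
At the point, J = [[4.500, -0.500], [0.000, 2.000]] (det J = 9.000).
Solving J·Δ = −F gives Δ = (0.292, 1.125).
Then the next iterate is (x, y)₁ = (-0.208, 3.625).
Re-evaluating at (-0.208, 3.625): F = (0.987, 1.26562), so ‖F‖₂ = 1.605.

1.605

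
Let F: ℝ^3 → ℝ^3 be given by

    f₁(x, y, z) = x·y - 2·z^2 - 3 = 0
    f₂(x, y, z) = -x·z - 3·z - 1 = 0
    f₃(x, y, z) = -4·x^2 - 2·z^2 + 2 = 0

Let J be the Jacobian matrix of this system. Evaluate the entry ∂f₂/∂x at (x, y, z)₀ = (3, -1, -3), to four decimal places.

3.0000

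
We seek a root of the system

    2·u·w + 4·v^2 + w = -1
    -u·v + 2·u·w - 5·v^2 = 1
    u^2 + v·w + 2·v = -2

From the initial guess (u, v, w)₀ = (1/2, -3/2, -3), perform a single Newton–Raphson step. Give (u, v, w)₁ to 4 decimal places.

At (1/2, -3/2, -3): F = (4.0000, -14.5000, 3.7500).
Jacobian J = [[2·w, 8·v, 2·u + 1], [-v + 2·w, -u - 10·v, 2·u], [2·u, w + 2, v]].
At the point, J = [[-6.0000, -12.0000, 2.0000], [-4.5000, 14.5000, 1.0000], [1.0000, -1.0000, -1.5000]] (det J = 173.5000).
Solving J·Δ = −F gives Δ = (-0.3069, 0.7824, 1.7738).
Then the next iterate is (u, v, w)₁ = (0.1931, -0.7176, -1.2262).

(0.1931, -0.7176, -1.2262)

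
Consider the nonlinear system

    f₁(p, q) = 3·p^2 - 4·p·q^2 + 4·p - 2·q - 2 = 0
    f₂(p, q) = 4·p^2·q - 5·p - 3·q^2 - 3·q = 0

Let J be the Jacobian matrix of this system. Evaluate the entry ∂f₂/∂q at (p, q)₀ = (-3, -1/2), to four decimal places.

36.0000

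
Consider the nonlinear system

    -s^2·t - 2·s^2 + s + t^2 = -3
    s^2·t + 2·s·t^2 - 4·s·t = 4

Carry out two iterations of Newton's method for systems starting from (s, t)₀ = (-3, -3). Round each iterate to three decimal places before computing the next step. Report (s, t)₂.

(-0.836, -1.089)

At (-3, -3): F = (18.000, -121.000).
Jacobian J = [[-2·s·t - 4·s + 1, -s^2 + 2·t], [2·s·t + 2·t^2 - 4·t, s^2 + 4·s·t - 4·s]].
At the point, J = [[-5.000, -15.000], [48.000, 57.000]] (det J = 435.000).
Solving J·Δ = −F gives Δ = (1.814, 0.595).
Then the next iterate is (s, t)₁ = (-1.186, -2.405).
Round to (-1.186, -2.405) and repeat: F = (8.16770, -32.51189), J = [[0.03934, -6.21660], [26.89271, 17.55992]].
Δ = (0.350, 1.316), so (s, t)₂ = (-0.836, -1.089).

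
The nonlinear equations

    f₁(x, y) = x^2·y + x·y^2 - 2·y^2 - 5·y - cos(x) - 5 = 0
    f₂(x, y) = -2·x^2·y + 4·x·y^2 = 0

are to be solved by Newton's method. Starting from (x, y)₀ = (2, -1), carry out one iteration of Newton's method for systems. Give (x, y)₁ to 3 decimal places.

(0.359, -1.154)

At (2, -1): F = (-3.58385, 16.000).
Jacobian J = [[2·x·y + y^2 + sin(x), x^2 + 2·x·y - 4·y - 5], [-4·x·y + 4·y^2, -2·x^2 + 8·x·y]].
At the point, J = [[-2.09070, -1.000], [12.000, -24.000]] (det J = 62.17686).
Solving J·Δ = −F gives Δ = (-1.641, -0.154).
Then the next iterate is (x, y)₁ = (0.359, -1.154).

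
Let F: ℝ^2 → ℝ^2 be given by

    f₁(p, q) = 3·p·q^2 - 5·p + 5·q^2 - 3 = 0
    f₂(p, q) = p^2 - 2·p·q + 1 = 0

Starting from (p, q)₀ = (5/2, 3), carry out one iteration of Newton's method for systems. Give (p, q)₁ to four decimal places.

(5.2500, 0.9000)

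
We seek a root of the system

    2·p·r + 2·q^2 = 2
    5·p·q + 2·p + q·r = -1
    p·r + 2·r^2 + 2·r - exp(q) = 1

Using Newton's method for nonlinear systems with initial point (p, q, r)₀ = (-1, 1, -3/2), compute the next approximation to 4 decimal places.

At (-1, 1, -3/2): F = (3.0000, -7.5000, -0.718282).
Jacobian J = [[2·r, 4·q, 2·p], [5·q + 2, 5·p + r, q], [r, -exp(q), p + 4·r + 2]].
At the point, J = [[-3.0000, 4.0000, -2.0000], [7.0000, -6.5000, 1.0000], [-1.5000, -2.718282, -5.0000]] (det J = 85.901100).
Solving J·Δ = −F gives Δ = (0.9156, -0.2142, -0.3019).
Then the next iterate is (p, q, r)₁ = (-0.0844, 0.7858, -1.8019).

(-0.0844, 0.7858, -1.8019)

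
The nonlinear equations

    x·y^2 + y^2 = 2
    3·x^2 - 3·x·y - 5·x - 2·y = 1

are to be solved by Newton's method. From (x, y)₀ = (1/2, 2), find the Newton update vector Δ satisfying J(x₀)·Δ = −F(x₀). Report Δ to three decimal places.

(-1.309, 0.206)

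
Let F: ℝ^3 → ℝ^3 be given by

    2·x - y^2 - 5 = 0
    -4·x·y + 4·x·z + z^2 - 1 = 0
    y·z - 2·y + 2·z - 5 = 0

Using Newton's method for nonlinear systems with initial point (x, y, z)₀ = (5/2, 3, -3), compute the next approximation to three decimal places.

At (5/2, 3, -3): F = (-9.000, -52.000, -26.000).
Jacobian J = [[2, -2·y, 0], [-4·y + 4·z, -4·x, 4·x + 2·z], [0, z - 2, y + 2]].
At the point, J = [[2.000, -6.000, 0.000], [-24.000, -10.000, 4.000], [0.000, -5.000, 5.000]] (det J = -780.000).
Solving J·Δ = −F gives Δ = (-0.854, -1.785, 3.415).
Then the next iterate is (x, y, z)₁ = (1.646, 1.215, 0.415).

(1.646, 1.215, 0.415)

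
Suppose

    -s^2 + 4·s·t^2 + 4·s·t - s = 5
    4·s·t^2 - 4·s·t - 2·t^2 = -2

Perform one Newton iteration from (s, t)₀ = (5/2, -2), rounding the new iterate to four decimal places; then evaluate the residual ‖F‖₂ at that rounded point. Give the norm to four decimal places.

At (5/2, -2): F = (6.2500, 54.0000).
Jacobian J = [[-2·s + 4·t^2 + 4·t - 1, 8·s·t + 4·s], [4·t^2 - 4·t, 8·s·t - 4·s - 4·t]].
At the point, J = [[2.0000, -30.0000], [24.0000, -42.0000]] (det J = 636.0000).
Solving J·Δ = −F gives Δ = (-2.1344, 0.0660).
Then the next iterate is (s, t)₁ = (0.3656, -1.9340).
Re-evaluating at (0.3656, -1.9340): F = (-2.857648, 2.817466), so ‖F‖₂ = 4.0130.

4.0130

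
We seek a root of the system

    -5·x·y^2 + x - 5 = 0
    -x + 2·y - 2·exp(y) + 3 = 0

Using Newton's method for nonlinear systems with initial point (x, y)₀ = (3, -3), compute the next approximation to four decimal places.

At (3, -3): F = (-137.0000, -6.099574).
Jacobian J = [[-5·y^2 + 1, -10·x·y], [-1, -2·exp(y) + 2]].
At the point, J = [[-44.0000, 90.0000], [-1.0000, 1.900426]] (det J = 6.381262).
Solving J·Δ = −F gives Δ = (-45.2267, -20.5886).
Then the next iterate is (x, y)₁ = (-42.2267, -23.5886).

(-42.2267, -23.5886)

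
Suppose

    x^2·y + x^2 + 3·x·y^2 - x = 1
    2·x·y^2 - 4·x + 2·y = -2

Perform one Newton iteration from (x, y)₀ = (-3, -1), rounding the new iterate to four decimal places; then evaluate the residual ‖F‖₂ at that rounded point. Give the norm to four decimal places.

0.7493

At (-3, -1): F = (-7.0000, 6.0000).
Jacobian J = [[2·x·y + 2·x + 3·y^2 - 1, x^2 + 6·x·y], [2·y^2 - 4, 4·x·y + 2]].
At the point, J = [[2.0000, 27.0000], [-2.0000, 14.0000]] (det J = 82.0000).
Solving J·Δ = −F gives Δ = (3.1707, 0.0244).
Then the next iterate is (x, y)₁ = (0.1707, -0.9756).
Re-evaluating at (0.1707, -0.9756): F = (-0.682575, -0.309057), so ‖F‖₂ = 0.7493.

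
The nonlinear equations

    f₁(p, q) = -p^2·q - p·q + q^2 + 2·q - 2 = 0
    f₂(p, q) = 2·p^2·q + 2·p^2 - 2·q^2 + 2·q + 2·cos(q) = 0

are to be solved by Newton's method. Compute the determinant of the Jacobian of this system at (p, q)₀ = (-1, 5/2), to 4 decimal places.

80.0076

J = [[-2·p·q - q, -p^2 - p + 2·q + 2], [4·p·q + 4·p, 2·p^2 - 4·q - 2·sin(q) + 2]].
At the point, J = [[2.5000, 7.0000], [-14.0000, -7.196944]].
det J = 80.0076.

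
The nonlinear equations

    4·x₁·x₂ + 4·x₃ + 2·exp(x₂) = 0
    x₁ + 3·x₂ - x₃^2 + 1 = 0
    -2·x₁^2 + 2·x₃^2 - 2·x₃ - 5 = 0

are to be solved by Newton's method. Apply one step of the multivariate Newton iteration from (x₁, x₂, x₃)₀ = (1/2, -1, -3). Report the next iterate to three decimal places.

(-0.698, -0.086, -1.507)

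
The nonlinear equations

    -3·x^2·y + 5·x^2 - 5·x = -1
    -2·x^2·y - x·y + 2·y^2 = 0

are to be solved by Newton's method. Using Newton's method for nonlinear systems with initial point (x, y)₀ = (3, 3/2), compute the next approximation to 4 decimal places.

(1.8187, 1.2356)

At (3, 3/2): F = (-9.5000, -27.0000).
Jacobian J = [[-6·x·y + 10·x - 5, -3·x^2], [-4·x·y - y, -2·x^2 - x + 4·y]].
At the point, J = [[-2.0000, -27.0000], [-19.5000, -15.0000]] (det J = -496.5000).
Solving J·Δ = −F gives Δ = (-1.1813, -0.2644).
Then the next iterate is (x, y)₁ = (1.8187, 1.2356).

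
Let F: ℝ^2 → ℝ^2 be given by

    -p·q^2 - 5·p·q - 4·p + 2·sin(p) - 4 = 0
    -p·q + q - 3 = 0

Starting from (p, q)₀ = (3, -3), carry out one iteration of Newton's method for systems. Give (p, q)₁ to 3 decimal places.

(1.500, -3.751)

At (3, -3): F = (2.28224, 3.000).
Jacobian J = [[-q^2 - 5·q + 2·cos(p) - 4, -2·p·q - 5·p], [-q, -p + 1]].
At the point, J = [[0.02002, 3.000], [3.000, -2.000]] (det J = -9.04003).
Solving J·Δ = −F gives Δ = (-1.500, -0.751).
Then the next iterate is (p, q)₁ = (1.500, -3.751).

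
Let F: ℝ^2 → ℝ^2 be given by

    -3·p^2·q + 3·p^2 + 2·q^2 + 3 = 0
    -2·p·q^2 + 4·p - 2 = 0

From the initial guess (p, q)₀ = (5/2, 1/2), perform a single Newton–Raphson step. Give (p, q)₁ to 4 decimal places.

(0.1953, 0.2367)

At (5/2, 1/2): F = (12.8750, 6.7500).
Jacobian J = [[-6·p·q + 6·p, -3·p^2 + 4·q], [-2·q^2 + 4, -4·p·q]].
At the point, J = [[7.5000, -16.7500], [3.5000, -5.0000]] (det J = 21.1250).
Solving J·Δ = −F gives Δ = (-2.3047, -0.2633).
Then the next iterate is (p, q)₁ = (0.1953, 0.2367).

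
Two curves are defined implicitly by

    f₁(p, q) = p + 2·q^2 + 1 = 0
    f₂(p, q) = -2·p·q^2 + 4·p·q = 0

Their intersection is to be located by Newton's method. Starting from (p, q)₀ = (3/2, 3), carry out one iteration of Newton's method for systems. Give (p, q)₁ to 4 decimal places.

(3.8000, 1.1000)

At (3/2, 3): F = (20.5000, -9.0000).
Jacobian J = [[1, 4·q], [-2·q^2 + 4·q, -4·p·q + 4·p]].
At the point, J = [[1.0000, 12.0000], [-6.0000, -12.0000]] (det J = 60.0000).
Solving J·Δ = −F gives Δ = (2.3000, -1.9000).
Then the next iterate is (p, q)₁ = (3.8000, 1.1000).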